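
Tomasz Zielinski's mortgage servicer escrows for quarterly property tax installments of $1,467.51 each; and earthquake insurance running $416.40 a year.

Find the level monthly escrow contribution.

$523.87

Property tax — $1,467.51 × 4 = $5,870.04
Earthquake insurance — $416.40
Combined annual = $5,870.04 + $416.40 = $6,286.44
Monthly = $6,286.44 / 12 = $523.87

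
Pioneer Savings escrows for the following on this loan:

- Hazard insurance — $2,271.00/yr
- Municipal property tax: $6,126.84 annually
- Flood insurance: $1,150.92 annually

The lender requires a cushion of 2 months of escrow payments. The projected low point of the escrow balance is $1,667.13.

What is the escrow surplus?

Hazard insurance = $2,271.00
Municipal property tax = $6,126.84
Flood insurance = $1,150.92
Yearly total = $2,271.00 + $6,126.84 + $1,150.92 = $9,548.76
Per month = $9,548.76 / 12 = $795.73
Cushion = 2 × $795.73 = $1,591.46
Excess over cushion: $1,667.13 − $1,591.46 = $75.67

$75.67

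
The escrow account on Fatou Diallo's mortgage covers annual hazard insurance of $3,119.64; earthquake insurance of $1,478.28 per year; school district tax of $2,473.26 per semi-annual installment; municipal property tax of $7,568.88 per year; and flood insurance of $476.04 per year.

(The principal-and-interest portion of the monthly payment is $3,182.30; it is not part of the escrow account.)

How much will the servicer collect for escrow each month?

$1,465.78

Hazard insurance = $3,119.64 per year
Earthquake insurance = $1,478.28 per year
School district tax = $2,473.26 × 2 = $4,946.52 per year
Municipal property tax = $7,568.88 per year
Flood insurance = $476.04 per year
Combined annual = $17,589.36
Base monthly escrow = $17,589.36 / 12 = $1,465.78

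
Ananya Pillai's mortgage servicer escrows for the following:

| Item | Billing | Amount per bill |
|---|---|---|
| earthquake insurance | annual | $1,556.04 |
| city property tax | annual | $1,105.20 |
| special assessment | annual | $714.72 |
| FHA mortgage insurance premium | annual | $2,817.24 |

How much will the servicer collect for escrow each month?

$516.10

Earthquake insurance — $1,556.04 annually
City property tax — $1,105.20 annually
Special assessment — $714.72 annually
FHA mortgage insurance premium — $2,817.24 annually
Total annual escrow = $6,193.20
Base monthly escrow = $6,193.20 / 12 = $516.10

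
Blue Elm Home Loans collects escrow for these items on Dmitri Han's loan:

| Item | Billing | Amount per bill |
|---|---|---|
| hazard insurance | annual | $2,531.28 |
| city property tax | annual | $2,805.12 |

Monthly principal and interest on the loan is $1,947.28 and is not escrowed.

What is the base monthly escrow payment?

Hazard insurance = $2,531.28/yr
City property tax = $2,805.12/yr
Annual escrow total = $2,531.28 + $2,805.12 = $5,336.40
Monthly = $5,336.40 ÷ 12 = $444.70

$444.70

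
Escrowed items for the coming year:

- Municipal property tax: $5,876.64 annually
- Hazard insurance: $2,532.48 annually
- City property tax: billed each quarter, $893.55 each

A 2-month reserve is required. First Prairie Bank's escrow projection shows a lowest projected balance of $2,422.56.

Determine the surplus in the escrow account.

Municipal property tax: $5,876.64 per year
Hazard insurance: $2,532.48 per year
City property tax: $893.55 × 4 = $3,574.20 per year
Combined annual = $11,983.32
Base monthly escrow = $11,983.32 ÷ 12 = $998.61
Cushion = 2 × $998.61 = $1,997.22
Surplus = $2,422.56 − $1,997.22 = $425.34

$425.34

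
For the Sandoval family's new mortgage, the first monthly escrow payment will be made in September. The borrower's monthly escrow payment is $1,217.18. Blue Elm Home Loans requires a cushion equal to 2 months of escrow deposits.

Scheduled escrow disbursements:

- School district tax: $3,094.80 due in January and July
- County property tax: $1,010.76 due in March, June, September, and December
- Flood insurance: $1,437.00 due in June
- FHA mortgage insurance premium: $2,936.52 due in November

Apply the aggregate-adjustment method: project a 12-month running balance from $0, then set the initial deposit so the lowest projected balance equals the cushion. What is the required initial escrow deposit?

$4,401.30

Cushion = 2 × $1,217.18 = $2,434.36
Trial balance (start $0, +$1,217.18 each month, − disbursements):
  Sep: +$1,217.18 − $1,010.76 → $206.42
  Oct: +$1,217.18 → $1,423.60
  Nov: +$1,217.18 − $2,936.52 → -$295.74
  Dec: +$1,217.18 − $1,010.76 → -$89.32
  Jan: +$1,217.18 − $3,094.80 → -$1,966.94
  Feb: +$1,217.18 → -$749.76
  Mar: +$1,217.18 − $1,010.76 → -$543.34
  Apr: +$1,217.18 → $673.84
  May: +$1,217.18 → $1,891.02
  Jun: +$1,217.18 − $2,447.76 → $660.44
  Jul: +$1,217.18 − $3,094.80 → -$1,217.18
  Aug: +$1,217.18 → $0.00
Lowest trial balance = -$1,966.94 (Jan)
Initial deposit = cushion − low point = $2,434.36 − (-$1,966.94) = $4,401.30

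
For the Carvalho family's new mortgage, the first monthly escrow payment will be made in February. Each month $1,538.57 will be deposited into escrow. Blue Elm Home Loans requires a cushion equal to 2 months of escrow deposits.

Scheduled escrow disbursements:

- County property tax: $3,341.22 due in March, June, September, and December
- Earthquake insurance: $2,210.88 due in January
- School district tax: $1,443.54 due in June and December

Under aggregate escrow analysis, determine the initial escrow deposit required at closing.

Cushion = 2 × $1,538.57 = $3,077.14
Trial balance (start $0, +$1,538.57 each month, − disbursements):
  Feb: +$1,538.57 → $1,538.57
  Mar: +$1,538.57 − $3,341.22 → -$264.08
  Apr: +$1,538.57 → $1,274.49
  May: +$1,538.57 → $2,813.06
  Jun: +$1,538.57 − $4,784.76 → -$433.13
  Jul: +$1,538.57 → $1,105.44
  Aug: +$1,538.57 → $2,644.01
  Sep: +$1,538.57 − $3,341.22 → $841.36
  Oct: +$1,538.57 → $2,379.93
  Nov: +$1,538.57 → $3,918.50
  Dec: +$1,538.57 − $4,784.76 → $672.31
  Jan: +$1,538.57 − $2,210.88 → $0.00
Lowest trial balance = -$433.13 (Jun)
Initial deposit = cushion − low point = $3,077.14 − (-$433.13) = $3,510.27

$3,510.27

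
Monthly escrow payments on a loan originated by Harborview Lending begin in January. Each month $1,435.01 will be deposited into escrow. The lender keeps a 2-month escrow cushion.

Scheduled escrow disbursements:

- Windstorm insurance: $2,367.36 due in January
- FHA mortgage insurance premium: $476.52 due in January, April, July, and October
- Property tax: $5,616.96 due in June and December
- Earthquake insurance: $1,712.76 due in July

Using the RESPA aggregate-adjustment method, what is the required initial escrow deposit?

$4,278.89

Cushion = 2 × $1,435.01 = $2,870.02
Trial balance (start $0, +$1,435.01 each month, − disbursements):
  Jan: +$1,435.01 − $2,843.88 → -$1,408.87
  Feb: +$1,435.01 → $26.14
  Mar: +$1,435.01 → $1,461.15
  Apr: +$1,435.01 − $476.52 → $2,419.64
  May: +$1,435.01 → $3,854.65
  Jun: +$1,435.01 − $5,616.96 → -$327.30
  Jul: +$1,435.01 − $2,189.28 → -$1,081.57
  Aug: +$1,435.01 → $353.44
  Sep: +$1,435.01 → $1,788.45
  Oct: +$1,435.01 − $476.52 → $2,746.94
  Nov: +$1,435.01 → $4,181.95
  Dec: +$1,435.01 − $5,616.96 → $0.00
Lowest trial balance = -$1,408.87 (Jan)
Initial deposit = cushion − low point = $2,870.02 − (-$1,408.87) = $4,278.89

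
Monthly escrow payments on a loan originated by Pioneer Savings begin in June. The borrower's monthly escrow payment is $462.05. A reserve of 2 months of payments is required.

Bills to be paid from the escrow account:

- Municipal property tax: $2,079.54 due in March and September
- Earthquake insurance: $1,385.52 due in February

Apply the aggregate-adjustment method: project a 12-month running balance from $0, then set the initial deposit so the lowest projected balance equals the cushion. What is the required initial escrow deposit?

$1,848.20

Cushion = 2 × $462.05 = $924.10
Trial balance (start $0, +$462.05 each month, − disbursements):
  Jun: +$462.05 → $462.05
  Jul: +$462.05 → $924.10
  Aug: +$462.05 → $1,386.15
  Sep: +$462.05 − $2,079.54 → -$231.34
  Oct: +$462.05 → $230.71
  Nov: +$462.05 → $692.76
  Dec: +$462.05 → $1,154.81
  Jan: +$462.05 → $1,616.86
  Feb: +$462.05 − $1,385.52 → $693.39
  Mar: +$462.05 − $2,079.54 → -$924.10
  Apr: +$462.05 → -$462.05
  May: +$462.05 → $0.00
Lowest trial balance = -$924.10 (Mar)
Initial deposit = cushion − low point = $924.10 − (-$924.10) = $1,848.20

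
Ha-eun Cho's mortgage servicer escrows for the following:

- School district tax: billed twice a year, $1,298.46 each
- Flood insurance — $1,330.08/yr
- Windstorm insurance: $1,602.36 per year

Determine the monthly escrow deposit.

$460.78

School district tax = $1,298.46 × 2 = $2,596.92/yr
Flood insurance = $1,330.08/yr
Windstorm insurance = $1,602.36/yr
Total annual escrow = $5,529.36
Monthly escrow = $5,529.36 ÷ 12 = $460.78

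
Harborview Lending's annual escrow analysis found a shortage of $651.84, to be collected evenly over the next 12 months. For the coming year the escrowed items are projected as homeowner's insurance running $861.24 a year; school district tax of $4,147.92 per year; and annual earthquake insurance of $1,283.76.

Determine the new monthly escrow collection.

Homeowner's insurance = $861.24 annually
School district tax = $4,147.92 annually
Earthquake insurance = $1,283.76 annually
Yearly total = $6,292.92
Per month = $6,292.92 / 12 = $524.41
Shortage spread = $651.84 / 12 = $54.32/mo
Adjusted monthly = $524.41 + $54.32 = $578.73

$578.73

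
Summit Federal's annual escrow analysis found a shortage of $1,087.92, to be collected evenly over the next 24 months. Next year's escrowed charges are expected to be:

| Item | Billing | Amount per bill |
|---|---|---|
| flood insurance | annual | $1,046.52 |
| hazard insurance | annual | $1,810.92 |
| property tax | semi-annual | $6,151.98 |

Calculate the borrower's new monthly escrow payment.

$1,308.78

Flood insurance: $1,046.52 annually
Hazard insurance: $1,810.92 annually
Property tax: $6,151.98 × 2 = $12,303.96 annually
Annual escrow total = $15,161.40
Base monthly escrow = $15,161.40 / 12 = $1,263.45
Shortage per month = $1,087.92 ÷ 24 = $45.33
New monthly escrow = $1,263.45 + $45.33 = $1,308.78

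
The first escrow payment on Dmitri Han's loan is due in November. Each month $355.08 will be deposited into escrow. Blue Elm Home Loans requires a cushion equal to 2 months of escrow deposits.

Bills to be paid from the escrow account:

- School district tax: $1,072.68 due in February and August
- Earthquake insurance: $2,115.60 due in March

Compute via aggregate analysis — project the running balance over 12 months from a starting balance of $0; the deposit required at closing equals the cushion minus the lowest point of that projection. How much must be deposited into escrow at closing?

$2,123.04

Cushion = 2 × $355.08 = $710.16
Trial balance (start $0, +$355.08 each month, − disbursements):
  Nov: +$355.08 → $355.08
  Dec: +$355.08 → $710.16
  Jan: +$355.08 → $1,065.24
  Feb: +$355.08 − $1,072.68 → $347.64
  Mar: +$355.08 − $2,115.60 → -$1,412.88
  Apr: +$355.08 → -$1,057.80
  May: +$355.08 → -$702.72
  Jun: +$355.08 → -$347.64
  Jul: +$355.08 → $7.44
  Aug: +$355.08 − $1,072.68 → -$710.16
  Sep: +$355.08 → -$355.08
  Oct: +$355.08 → $0.00
Lowest trial balance = -$1,412.88 (Mar)
Initial deposit = cushion − low point = $710.16 − (-$1,412.88) = $2,123.04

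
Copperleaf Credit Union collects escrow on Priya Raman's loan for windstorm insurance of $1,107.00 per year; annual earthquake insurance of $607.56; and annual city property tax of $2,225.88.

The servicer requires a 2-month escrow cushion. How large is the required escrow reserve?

Windstorm insurance: $1,107.00 annually
Earthquake insurance: $607.56 annually
City property tax: $2,225.88 annually
Annual escrow total = $1,107.00 + $607.56 + $2,225.88 = $3,940.44
Monthly escrow = $3,940.44 ÷ 12 = $328.37
Cushion = 2 × $328.37 = $656.74

$656.74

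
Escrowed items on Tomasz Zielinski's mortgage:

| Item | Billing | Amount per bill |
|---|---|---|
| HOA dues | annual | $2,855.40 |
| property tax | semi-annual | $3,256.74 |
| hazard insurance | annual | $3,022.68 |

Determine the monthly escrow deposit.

HOA dues — $2,855.40 per year
Property tax — $3,256.74 × 2 = $6,513.48 per year
Hazard insurance — $3,022.68 per year
Yearly total = $12,391.56
Base monthly escrow = $12,391.56 / 12 = $1,032.63

$1,032.63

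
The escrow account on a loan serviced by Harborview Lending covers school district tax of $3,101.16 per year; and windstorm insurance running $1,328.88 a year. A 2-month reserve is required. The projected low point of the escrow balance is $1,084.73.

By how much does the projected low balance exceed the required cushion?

$346.39

School district tax: $3,101.16 per year
Windstorm insurance: $1,328.88 per year
Total annual escrow = $4,430.04
Monthly escrow = $4,430.04 ÷ 12 = $369.17
Required reserve = 2 × $369.17 = $738.34
Surplus = $1,084.73 − $738.34 = $346.39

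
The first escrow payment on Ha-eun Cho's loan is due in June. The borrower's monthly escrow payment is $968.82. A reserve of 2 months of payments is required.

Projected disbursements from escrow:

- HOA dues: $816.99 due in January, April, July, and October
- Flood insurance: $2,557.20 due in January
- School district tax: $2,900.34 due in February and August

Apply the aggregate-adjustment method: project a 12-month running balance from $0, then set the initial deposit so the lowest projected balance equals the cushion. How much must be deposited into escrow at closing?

$4,027.11

Cushion = 2 × $968.82 = $1,937.64
Trial balance (start $0, +$968.82 each month, − disbursements):
  Jun: +$968.82 → $968.82
  Jul: +$968.82 − $816.99 → $1,120.65
  Aug: +$968.82 − $2,900.34 → -$810.87
  Sep: +$968.82 → $157.95
  Oct: +$968.82 − $816.99 → $309.78
  Nov: +$968.82 → $1,278.60
  Dec: +$968.82 → $2,247.42
  Jan: +$968.82 − $3,374.19 → -$157.95
  Feb: +$968.82 − $2,900.34 → -$2,089.47
  Mar: +$968.82 → -$1,120.65
  Apr: +$968.82 − $816.99 → -$968.82
  May: +$968.82 → $0.00
Lowest trial balance = -$2,089.47 (Feb)
Initial deposit = cushion − low point = $1,937.64 − (-$2,089.47) = $4,027.11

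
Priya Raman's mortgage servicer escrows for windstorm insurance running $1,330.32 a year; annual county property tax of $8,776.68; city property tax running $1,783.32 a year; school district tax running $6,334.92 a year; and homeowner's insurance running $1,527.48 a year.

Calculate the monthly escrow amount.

$1,646.06

Windstorm insurance — $1,330.32 annually
County property tax — $8,776.68 annually
City property tax — $1,783.32 annually
School district tax — $6,334.92 annually
Homeowner's insurance — $1,527.48 annually
Total per year = $19,752.72
Monthly escrow = $19,752.72 / 12 = $1,646.06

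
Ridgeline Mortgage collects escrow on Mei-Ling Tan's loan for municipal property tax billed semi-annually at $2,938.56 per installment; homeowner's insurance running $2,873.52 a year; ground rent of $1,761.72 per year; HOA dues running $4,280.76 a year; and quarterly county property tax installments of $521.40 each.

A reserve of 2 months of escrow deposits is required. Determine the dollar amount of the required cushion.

$2,813.12

Municipal property tax — $2,938.56 × 2 = $5,877.12 annually
Homeowner's insurance — $2,873.52 annually
Ground rent — $1,761.72 annually
HOA dues — $4,280.76 annually
County property tax — $521.40 × 4 = $2,085.60 annually
Annual escrow total = $5,877.12 + $2,873.52 + $1,761.72 + $4,280.76 + $2,085.60 = $16,878.72
Monthly = $16,878.72 / 12 = $1,406.56
Cushion = 2 × $1,406.56 = $2,813.12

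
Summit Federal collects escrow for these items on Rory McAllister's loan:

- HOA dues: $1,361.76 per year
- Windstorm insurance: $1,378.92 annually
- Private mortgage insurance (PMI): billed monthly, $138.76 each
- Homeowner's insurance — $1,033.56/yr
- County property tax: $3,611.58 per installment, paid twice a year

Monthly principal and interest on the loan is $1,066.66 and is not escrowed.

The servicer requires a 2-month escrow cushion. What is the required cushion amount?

$2,110.42

HOA dues = $1,361.76
Windstorm insurance = $1,378.92
Private mortgage insurance (PMI) = $138.76 × 12 = $1,665.12
Homeowner's insurance = $1,033.56
County property tax = $3,611.58 × 2 = $7,223.16
Total annual escrow = $12,662.52
Monthly = $12,662.52 ÷ 12 = $1,055.21
Cushion = 2 × $1,055.21 = $2,110.42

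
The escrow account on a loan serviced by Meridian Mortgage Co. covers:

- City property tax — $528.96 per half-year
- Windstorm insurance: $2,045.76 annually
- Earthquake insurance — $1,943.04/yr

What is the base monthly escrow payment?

$420.56

City property tax = $528.96 × 2 = $1,057.92/yr
Windstorm insurance = $2,045.76/yr
Earthquake insurance = $1,943.04/yr
Yearly total = $5,046.72
Monthly escrow = $5,046.72 / 12 = $420.56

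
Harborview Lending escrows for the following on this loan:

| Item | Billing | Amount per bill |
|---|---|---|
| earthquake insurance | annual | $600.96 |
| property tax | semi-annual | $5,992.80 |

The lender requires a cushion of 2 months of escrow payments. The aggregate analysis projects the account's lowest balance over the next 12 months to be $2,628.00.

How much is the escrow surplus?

Earthquake insurance — $600.96/yr
Property tax — $5,992.80 × 2 = $11,985.60/yr
Total annual escrow = $12,586.56
Per month = $12,586.56 / 12 = $1,048.88
Cushion = 2 × $1,048.88 = $2,097.76
Excess over cushion: $2,628.00 − $2,097.76 = $530.24

$530.24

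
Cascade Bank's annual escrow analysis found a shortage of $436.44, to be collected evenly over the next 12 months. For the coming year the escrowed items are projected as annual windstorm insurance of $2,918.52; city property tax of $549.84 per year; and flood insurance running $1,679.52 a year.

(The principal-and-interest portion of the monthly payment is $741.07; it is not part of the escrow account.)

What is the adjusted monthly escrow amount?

$465.36

Windstorm insurance: $2,918.52/yr
City property tax: $549.84/yr
Flood insurance: $1,679.52/yr
Annual escrow total = $5,147.88
Monthly = $5,147.88 ÷ 12 = $428.99
Shortage per month = $436.44 ÷ 12 = $36.37
Adjusted monthly = $428.99 + $36.37 = $465.36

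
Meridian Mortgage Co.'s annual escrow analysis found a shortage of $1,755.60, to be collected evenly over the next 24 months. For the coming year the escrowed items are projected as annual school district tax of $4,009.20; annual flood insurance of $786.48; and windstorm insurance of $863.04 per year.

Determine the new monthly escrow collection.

School district tax: $4,009.20
Flood insurance: $786.48
Windstorm insurance: $863.04
Yearly total = $4,009.20 + $786.48 + $863.04 = $5,658.72
Monthly escrow = $5,658.72 ÷ 12 = $471.56
Shortage per month = $1,755.60 / 24 = $73.15
Adjusted monthly = $471.56 + $73.15 = $544.71

$544.71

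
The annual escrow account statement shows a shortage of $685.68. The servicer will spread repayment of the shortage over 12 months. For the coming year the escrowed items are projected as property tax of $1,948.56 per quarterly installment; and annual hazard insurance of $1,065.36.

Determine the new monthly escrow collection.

Property tax — $1,948.56 × 4 = $7,794.24 annually
Hazard insurance — $1,065.36 annually
Combined annual = $7,794.24 + $1,065.36 = $8,859.60
Monthly escrow = $8,859.60 / 12 = $738.30
Shortage spread = $685.68 ÷ 12 = $57.14/mo
Adjusted monthly = $738.30 + $57.14 = $795.44

$795.44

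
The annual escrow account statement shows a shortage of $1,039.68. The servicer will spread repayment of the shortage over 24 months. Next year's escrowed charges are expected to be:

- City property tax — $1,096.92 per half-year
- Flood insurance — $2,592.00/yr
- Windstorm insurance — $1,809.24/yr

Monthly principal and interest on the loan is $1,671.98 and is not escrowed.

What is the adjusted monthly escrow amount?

City property tax: $1,096.92 × 2 = $2,193.84 annually
Flood insurance: $2,592.00 annually
Windstorm insurance: $1,809.24 annually
Combined annual = $2,193.84 + $2,592.00 + $1,809.24 = $6,595.08
Per month = $6,595.08 / 12 = $549.59
Shortage spread = $1,039.68 ÷ 24 = $43.32/mo
New monthly escrow = $549.59 + $43.32 = $592.91

$592.91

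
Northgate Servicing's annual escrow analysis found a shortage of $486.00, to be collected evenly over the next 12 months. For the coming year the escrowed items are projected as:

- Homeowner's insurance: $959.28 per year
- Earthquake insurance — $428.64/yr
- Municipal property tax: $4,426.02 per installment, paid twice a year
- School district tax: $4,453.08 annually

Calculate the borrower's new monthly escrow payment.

$1,264.92

Homeowner's insurance — $959.28 annually
Earthquake insurance — $428.64 annually
Municipal property tax — $4,426.02 × 2 = $8,852.04 annually
School district tax — $4,453.08 annually
Annual escrow total = $959.28 + $428.64 + $8,852.04 + $4,453.08 = $14,693.04
Base monthly escrow = $14,693.04 ÷ 12 = $1,224.42
Shortage spread = $486.00 / 12 = $40.50/mo
Adjusted monthly = $1,224.42 + $40.50 = $1,264.92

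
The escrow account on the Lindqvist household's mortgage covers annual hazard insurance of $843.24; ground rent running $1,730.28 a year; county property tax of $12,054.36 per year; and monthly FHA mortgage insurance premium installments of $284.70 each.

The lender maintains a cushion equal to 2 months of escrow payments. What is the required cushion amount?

Hazard insurance = $843.24 per year
Ground rent = $1,730.28 per year
County property tax = $12,054.36 per year
FHA mortgage insurance premium = $284.70 × 12 = $3,416.40 per year
Annual escrow total = $18,044.28
Monthly = $18,044.28 ÷ 12 = $1,503.69
Required cushion = 2 × $1,503.69 = $3,007.38

$3,007.38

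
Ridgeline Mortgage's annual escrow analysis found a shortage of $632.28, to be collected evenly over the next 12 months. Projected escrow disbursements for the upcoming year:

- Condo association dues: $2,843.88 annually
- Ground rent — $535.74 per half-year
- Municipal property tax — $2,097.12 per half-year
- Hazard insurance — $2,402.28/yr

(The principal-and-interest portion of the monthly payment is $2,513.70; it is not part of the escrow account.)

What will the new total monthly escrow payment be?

$928.68

Condo association dues — $2,843.88/yr
Ground rent — $535.74 × 2 = $1,071.48/yr
Municipal property tax — $2,097.12 × 2 = $4,194.24/yr
Hazard insurance — $2,402.28/yr
Yearly total = $10,511.88
Monthly escrow = $10,511.88 / 12 = $875.99
Shortage per month = $632.28 / 12 = $52.69
New monthly escrow = $875.99 + $52.69 = $928.68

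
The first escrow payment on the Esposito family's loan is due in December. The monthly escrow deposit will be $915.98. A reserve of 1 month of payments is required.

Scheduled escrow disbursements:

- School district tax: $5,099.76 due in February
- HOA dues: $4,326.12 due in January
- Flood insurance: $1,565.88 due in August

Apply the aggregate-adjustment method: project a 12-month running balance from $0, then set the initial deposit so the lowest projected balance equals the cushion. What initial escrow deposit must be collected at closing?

Cushion = 1 × $915.98 = $915.98
Trial balance (start $0, +$915.98 each month, − disbursements):
  Dec: +$915.98 → $915.98
  Jan: +$915.98 − $4,326.12 → -$2,494.16
  Feb: +$915.98 − $5,099.76 → -$6,677.94
  Mar: +$915.98 → -$5,761.96
  Apr: +$915.98 → -$4,845.98
  May: +$915.98 → -$3,930.00
  Jun: +$915.98 → -$3,014.02
  Jul: +$915.98 → -$2,098.04
  Aug: +$915.98 − $1,565.88 → -$2,747.94
  Sep: +$915.98 → -$1,831.96
  Oct: +$915.98 → -$915.98
  Nov: +$915.98 → $0.00
Lowest trial balance = -$6,677.94 (Feb)
Initial deposit = cushion − low point = $915.98 − (-$6,677.94) = $7,593.92

$7,593.92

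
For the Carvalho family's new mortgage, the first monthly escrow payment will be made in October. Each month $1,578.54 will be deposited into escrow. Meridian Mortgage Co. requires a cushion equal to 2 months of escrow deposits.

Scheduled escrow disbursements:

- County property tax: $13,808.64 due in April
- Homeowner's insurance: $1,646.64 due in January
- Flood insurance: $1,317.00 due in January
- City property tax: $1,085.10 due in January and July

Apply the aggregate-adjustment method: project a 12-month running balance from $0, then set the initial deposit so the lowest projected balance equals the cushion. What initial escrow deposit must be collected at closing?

Cushion = 2 × $1,578.54 = $3,157.08
Trial balance (start $0, +$1,578.54 each month, − disbursements):
  Oct: +$1,578.54 → $1,578.54
  Nov: +$1,578.54 → $3,157.08
  Dec: +$1,578.54 → $4,735.62
  Jan: +$1,578.54 − $4,048.74 → $2,265.42
  Feb: +$1,578.54 → $3,843.96
  Mar: +$1,578.54 → $5,422.50
  Apr: +$1,578.54 − $13,808.64 → -$6,807.60
  May: +$1,578.54 → -$5,229.06
  Jun: +$1,578.54 → -$3,650.52
  Jul: +$1,578.54 − $1,085.10 → -$3,157.08
  Aug: +$1,578.54 → -$1,578.54
  Sep: +$1,578.54 → $0.00
Lowest trial balance = -$6,807.60 (Apr)
Initial deposit = cushion − low point = $3,157.08 − (-$6,807.60) = $9,964.68

$9,964.68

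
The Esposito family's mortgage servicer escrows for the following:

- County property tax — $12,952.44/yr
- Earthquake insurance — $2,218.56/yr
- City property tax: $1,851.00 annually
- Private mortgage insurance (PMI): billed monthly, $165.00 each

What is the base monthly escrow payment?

County property tax = $12,952.44 per year
Earthquake insurance = $2,218.56 per year
City property tax = $1,851.00 per year
Private mortgage insurance (PMI) = $165.00 × 12 = $1,980.00 per year
Yearly total = $12,952.44 + $2,218.56 + $1,851.00 + $1,980.00 = $19,002.00
Base monthly escrow = $19,002.00 ÷ 12 = $1,583.50

$1,583.50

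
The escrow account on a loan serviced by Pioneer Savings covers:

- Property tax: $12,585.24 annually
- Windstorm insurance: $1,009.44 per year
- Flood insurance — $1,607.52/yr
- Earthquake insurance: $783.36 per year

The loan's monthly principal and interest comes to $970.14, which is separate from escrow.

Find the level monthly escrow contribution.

$1,332.13

Property tax: $12,585.24 annually
Windstorm insurance: $1,009.44 annually
Flood insurance: $1,607.52 annually
Earthquake insurance: $783.36 annually
Total annual escrow = $12,585.24 + $1,009.44 + $1,607.52 + $783.36 = $15,985.56
Base monthly escrow = $15,985.56 / 12 = $1,332.13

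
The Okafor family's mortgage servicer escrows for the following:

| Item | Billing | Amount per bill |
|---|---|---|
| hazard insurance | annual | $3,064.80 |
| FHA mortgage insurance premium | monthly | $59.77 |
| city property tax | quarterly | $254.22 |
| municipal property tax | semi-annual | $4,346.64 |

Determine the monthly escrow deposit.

$1,124.35

Hazard insurance: $3,064.80 annually
FHA mortgage insurance premium: $59.77 × 12 = $717.24 annually
City property tax: $254.22 × 4 = $1,016.88 annually
Municipal property tax: $4,346.64 × 2 = $8,693.28 annually
Combined annual = $3,064.80 + $717.24 + $1,016.88 + $8,693.28 = $13,492.20
Per month = $13,492.20 / 12 = $1,124.35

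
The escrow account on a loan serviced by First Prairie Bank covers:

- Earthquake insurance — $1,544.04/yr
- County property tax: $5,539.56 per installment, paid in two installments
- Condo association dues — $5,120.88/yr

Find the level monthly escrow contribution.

$1,478.67

Earthquake insurance — $1,544.04 annually
County property tax — $5,539.56 × 2 = $11,079.12 annually
Condo association dues — $5,120.88 annually
Yearly total = $17,744.04
Per month = $17,744.04 ÷ 12 = $1,478.67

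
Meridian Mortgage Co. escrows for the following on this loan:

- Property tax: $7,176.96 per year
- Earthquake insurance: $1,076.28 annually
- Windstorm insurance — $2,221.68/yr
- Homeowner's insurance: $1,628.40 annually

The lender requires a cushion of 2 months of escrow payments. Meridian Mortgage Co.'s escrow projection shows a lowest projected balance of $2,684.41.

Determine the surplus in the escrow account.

$667.19

Property tax = $7,176.96
Earthquake insurance = $1,076.28
Windstorm insurance = $2,221.68
Homeowner's insurance = $1,628.40
Annual escrow total = $12,103.32
Per month = $12,103.32 / 12 = $1,008.61
Cushion = 2 × $1,008.61 = $2,017.22
Surplus = $2,684.41 − $2,017.22 = $667.19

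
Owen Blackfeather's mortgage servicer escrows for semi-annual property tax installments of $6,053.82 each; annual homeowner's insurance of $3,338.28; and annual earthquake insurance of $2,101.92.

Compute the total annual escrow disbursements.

Property tax = $6,053.82 × 2 = $12,107.64 annually
Homeowner's insurance = $3,338.28 annually
Earthquake insurance = $2,101.92 annually
Total per year = $12,107.64 + $3,338.28 + $2,101.92 = $17,547.84

$17,547.84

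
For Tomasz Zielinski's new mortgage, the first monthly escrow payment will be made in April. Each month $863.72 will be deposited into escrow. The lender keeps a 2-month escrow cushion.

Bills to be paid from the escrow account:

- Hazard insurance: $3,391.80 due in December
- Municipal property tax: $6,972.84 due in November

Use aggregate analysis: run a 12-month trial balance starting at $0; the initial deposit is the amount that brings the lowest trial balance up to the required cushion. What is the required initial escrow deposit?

$4,318.60

Cushion = 2 × $863.72 = $1,727.44
Trial balance (start $0, +$863.72 each month, − disbursements):
  Apr: +$863.72 → $863.72
  May: +$863.72 → $1,727.44
  Jun: +$863.72 → $2,591.16
  Jul: +$863.72 → $3,454.88
  Aug: +$863.72 → $4,318.60
  Sep: +$863.72 → $5,182.32
  Oct: +$863.72 → $6,046.04
  Nov: +$863.72 − $6,972.84 → -$63.08
  Dec: +$863.72 − $3,391.80 → -$2,591.16
  Jan: +$863.72 → -$1,727.44
  Feb: +$863.72 → -$863.72
  Mar: +$863.72 → $0.00
Lowest trial balance = -$2,591.16 (Dec)
Initial deposit = cushion − low point = $1,727.44 − (-$2,591.16) = $4,318.60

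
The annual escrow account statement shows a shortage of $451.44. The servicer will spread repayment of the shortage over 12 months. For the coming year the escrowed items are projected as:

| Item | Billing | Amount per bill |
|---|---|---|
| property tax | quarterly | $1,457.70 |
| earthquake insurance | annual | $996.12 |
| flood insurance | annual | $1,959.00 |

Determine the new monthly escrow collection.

Property tax = $1,457.70 × 4 = $5,830.80 per year
Earthquake insurance = $996.12 per year
Flood insurance = $1,959.00 per year
Yearly total = $5,830.80 + $996.12 + $1,959.00 = $8,785.92
Base monthly escrow = $8,785.92 ÷ 12 = $732.16
Shortage spread = $451.44 ÷ 12 = $37.62/mo
Adjusted monthly = $732.16 + $37.62 = $769.78

$769.78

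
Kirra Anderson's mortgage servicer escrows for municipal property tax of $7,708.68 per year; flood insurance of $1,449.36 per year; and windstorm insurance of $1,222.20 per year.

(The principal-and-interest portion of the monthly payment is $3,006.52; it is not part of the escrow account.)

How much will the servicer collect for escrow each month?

$865.02

Municipal property tax — $7,708.68 per year
Flood insurance — $1,449.36 per year
Windstorm insurance — $1,222.20 per year
Combined annual = $10,380.24
Monthly escrow = $10,380.24 / 12 = $865.02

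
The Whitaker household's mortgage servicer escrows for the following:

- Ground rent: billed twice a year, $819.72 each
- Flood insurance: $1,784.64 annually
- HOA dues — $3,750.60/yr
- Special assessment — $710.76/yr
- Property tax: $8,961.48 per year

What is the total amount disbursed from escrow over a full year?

$16,846.92

Ground rent = $819.72 × 2 = $1,639.44 annually
Flood insurance = $1,784.64 annually
HOA dues = $3,750.60 annually
Special assessment = $710.76 annually
Property tax = $8,961.48 annually
Annual escrow total = $16,846.92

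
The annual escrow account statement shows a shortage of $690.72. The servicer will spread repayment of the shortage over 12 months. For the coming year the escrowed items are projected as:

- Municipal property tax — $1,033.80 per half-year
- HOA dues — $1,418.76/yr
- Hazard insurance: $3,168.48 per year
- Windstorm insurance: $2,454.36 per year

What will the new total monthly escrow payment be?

Municipal property tax: $1,033.80 × 2 = $2,067.60 per year
HOA dues: $1,418.76 per year
Hazard insurance: $3,168.48 per year
Windstorm insurance: $2,454.36 per year
Yearly total = $9,109.20
Per month = $9,109.20 ÷ 12 = $759.10
Shortage spread = $690.72 ÷ 12 = $57.56/mo
New monthly escrow = $759.10 + $57.56 = $816.66

$816.66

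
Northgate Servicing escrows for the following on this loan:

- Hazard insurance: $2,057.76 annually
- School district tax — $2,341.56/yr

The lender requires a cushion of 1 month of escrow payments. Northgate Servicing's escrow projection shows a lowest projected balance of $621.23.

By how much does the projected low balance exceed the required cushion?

$254.62

Hazard insurance = $2,057.76 per year
School district tax = $2,341.56 per year
Total per year = $2,057.76 + $2,341.56 = $4,399.32
Base monthly escrow = $4,399.32 ÷ 12 = $366.61
Required cushion = 1 × $366.61 = $366.61
Excess over cushion: $621.23 − $366.61 = $254.62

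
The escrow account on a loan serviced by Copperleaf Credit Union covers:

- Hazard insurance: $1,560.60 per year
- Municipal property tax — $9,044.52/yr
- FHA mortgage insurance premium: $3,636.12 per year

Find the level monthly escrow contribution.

Hazard insurance — $1,560.60 annually
Municipal property tax — $9,044.52 annually
FHA mortgage insurance premium — $3,636.12 annually
Total per year = $1,560.60 + $9,044.52 + $3,636.12 = $14,241.24
Monthly = $14,241.24 / 12 = $1,186.77

$1,186.77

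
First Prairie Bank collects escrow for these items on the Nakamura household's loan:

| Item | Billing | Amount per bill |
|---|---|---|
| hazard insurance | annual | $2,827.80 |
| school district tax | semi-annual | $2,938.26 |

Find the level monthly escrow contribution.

Hazard insurance = $2,827.80 annually
School district tax = $2,938.26 × 2 = $5,876.52 annually
Annual escrow total = $2,827.80 + $5,876.52 = $8,704.32
Per month = $8,704.32 / 12 = $725.36

$725.36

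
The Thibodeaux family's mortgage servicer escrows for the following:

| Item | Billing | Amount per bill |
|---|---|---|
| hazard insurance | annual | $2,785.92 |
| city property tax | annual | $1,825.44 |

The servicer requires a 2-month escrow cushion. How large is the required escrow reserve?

$768.56

Hazard insurance = $2,785.92
City property tax = $1,825.44
Total annual escrow = $2,785.92 + $1,825.44 = $4,611.36
Per month = $4,611.36 / 12 = $384.28
Required cushion = 2 × $384.28 = $768.56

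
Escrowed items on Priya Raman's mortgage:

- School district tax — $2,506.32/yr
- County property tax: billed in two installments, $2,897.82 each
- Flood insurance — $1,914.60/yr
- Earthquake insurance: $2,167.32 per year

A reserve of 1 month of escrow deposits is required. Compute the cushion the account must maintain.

$1,031.99

School district tax — $2,506.32/yr
County property tax — $2,897.82 × 2 = $5,795.64/yr
Flood insurance — $1,914.60/yr
Earthquake insurance — $2,167.32/yr
Total annual escrow = $12,383.88
Base monthly escrow = $12,383.88 ÷ 12 = $1,031.99
Cushion = 1 × $1,031.99 = $1,031.99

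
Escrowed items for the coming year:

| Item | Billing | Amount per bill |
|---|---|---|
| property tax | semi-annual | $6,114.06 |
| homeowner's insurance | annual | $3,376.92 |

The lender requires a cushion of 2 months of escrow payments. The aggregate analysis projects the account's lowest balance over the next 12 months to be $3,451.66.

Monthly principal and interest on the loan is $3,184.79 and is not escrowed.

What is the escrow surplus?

Property tax — $6,114.06 × 2 = $12,228.12 per year
Homeowner's insurance — $3,376.92 per year
Total annual escrow = $12,228.12 + $3,376.92 = $15,605.04
Monthly = $15,605.04 / 12 = $1,300.42
Required cushion = 2 × $1,300.42 = $2,600.84
Excess over cushion: $3,451.66 − $2,600.84 = $850.82

$850.82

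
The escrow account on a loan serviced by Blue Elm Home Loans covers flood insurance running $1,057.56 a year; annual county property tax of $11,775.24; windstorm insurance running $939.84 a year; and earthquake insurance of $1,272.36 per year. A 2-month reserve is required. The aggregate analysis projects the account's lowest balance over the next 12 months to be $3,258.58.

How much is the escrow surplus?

Flood insurance — $1,057.56 annually
County property tax — $11,775.24 annually
Windstorm insurance — $939.84 annually
Earthquake insurance — $1,272.36 annually
Total per year = $1,057.56 + $11,775.24 + $939.84 + $1,272.36 = $15,045.00
Monthly = $15,045.00 ÷ 12 = $1,253.75
Required cushion = 2 × $1,253.75 = $2,507.50
Excess over cushion: $3,258.58 − $2,507.50 = $751.08

$751.08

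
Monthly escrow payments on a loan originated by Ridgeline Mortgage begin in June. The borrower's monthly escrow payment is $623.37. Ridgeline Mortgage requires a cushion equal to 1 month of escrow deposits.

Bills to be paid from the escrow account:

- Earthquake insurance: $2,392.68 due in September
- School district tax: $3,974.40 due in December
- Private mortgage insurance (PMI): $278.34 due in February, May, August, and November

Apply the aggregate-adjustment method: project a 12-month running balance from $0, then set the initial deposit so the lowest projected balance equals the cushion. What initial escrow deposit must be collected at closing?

$3,183.54

Cushion = 1 × $623.37 = $623.37
Trial balance (start $0, +$623.37 each month, − disbursements):
  Jun: +$623.37 → $623.37
  Jul: +$623.37 → $1,246.74
  Aug: +$623.37 − $278.34 → $1,591.77
  Sep: +$623.37 − $2,392.68 → -$177.54
  Oct: +$623.37 → $445.83
  Nov: +$623.37 − $278.34 → $790.86
  Dec: +$623.37 − $3,974.40 → -$2,560.17
  Jan: +$623.37 → -$1,936.80
  Feb: +$623.37 − $278.34 → -$1,591.77
  Mar: +$623.37 → -$968.40
  Apr: +$623.37 → -$345.03
  May: +$623.37 − $278.34 → $0.00
Lowest trial balance = -$2,560.17 (Dec)
Initial deposit = cushion − low point = $623.37 − (-$2,560.17) = $3,183.54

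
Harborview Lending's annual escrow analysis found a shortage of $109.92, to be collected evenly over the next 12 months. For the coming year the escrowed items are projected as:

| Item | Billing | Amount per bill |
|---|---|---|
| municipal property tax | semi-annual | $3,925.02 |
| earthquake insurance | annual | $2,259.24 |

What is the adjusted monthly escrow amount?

$851.60

Municipal property tax: $3,925.02 × 2 = $7,850.04 annually
Earthquake insurance: $2,259.24 annually
Total annual escrow = $10,109.28
Base monthly escrow = $10,109.28 ÷ 12 = $842.44
Monthly shortage recovery: $109.92 ÷ 12 = $9.16
New monthly escrow = $842.44 + $9.16 = $851.60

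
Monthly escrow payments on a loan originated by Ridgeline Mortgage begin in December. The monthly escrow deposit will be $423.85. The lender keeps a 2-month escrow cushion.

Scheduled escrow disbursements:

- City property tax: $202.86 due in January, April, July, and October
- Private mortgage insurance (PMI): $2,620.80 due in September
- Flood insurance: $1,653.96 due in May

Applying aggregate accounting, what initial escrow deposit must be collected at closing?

$1,492.54

Cushion = 2 × $423.85 = $847.70
Trial balance (start $0, +$423.85 each month, − disbursements):
  Dec: +$423.85 → $423.85
  Jan: +$423.85 − $202.86 → $644.84
  Feb: +$423.85 → $1,068.69
  Mar: +$423.85 → $1,492.54
  Apr: +$423.85 − $202.86 → $1,713.53
  May: +$423.85 − $1,653.96 → $483.42
  Jun: +$423.85 → $907.27
  Jul: +$423.85 − $202.86 → $1,128.26
  Aug: +$423.85 → $1,552.11
  Sep: +$423.85 − $2,620.80 → -$644.84
  Oct: +$423.85 − $202.86 → -$423.85
  Nov: +$423.85 → $0.00
Lowest trial balance = -$644.84 (Sep)
Initial deposit = cushion − low point = $847.70 − (-$644.84) = $1,492.54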